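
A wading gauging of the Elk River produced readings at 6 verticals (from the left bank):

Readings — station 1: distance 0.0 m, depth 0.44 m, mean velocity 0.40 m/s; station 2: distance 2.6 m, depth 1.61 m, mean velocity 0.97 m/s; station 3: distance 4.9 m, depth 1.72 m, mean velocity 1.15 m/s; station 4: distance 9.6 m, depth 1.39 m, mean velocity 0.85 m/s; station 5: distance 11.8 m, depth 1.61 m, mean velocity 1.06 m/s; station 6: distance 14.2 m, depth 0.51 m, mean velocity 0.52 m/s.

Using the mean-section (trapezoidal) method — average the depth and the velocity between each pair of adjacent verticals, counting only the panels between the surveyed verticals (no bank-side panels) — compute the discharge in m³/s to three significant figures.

18.4 m³/s

Panel 1-2: Δb = 2.6 m, d̄ = (0.44+1.61)/2 = 1.025, v̄ = (0.40+0.97)/2 = 0.685 → q = 2.6×1.025×0.685 = 1.826 m³/s
Panel 2-3: Δb = 2.3 m, d̄ = (1.61+1.72)/2 = 1.665, v̄ = (0.97+1.15)/2 = 1.06 → q = 2.3×1.665×1.06 = 4.059 m³/s
Panel 3-4: Δb = 4.7 m, d̄ = (1.72+1.39)/2 = 1.555, v̄ = (1.15+0.85)/2 = 1 → q = 4.7×1.555×1 = 7.309 m³/s
Panel 4-5: Δb = 2.2 m, d̄ = (1.39+1.61)/2 = 1.5, v̄ = (0.85+1.06)/2 = 0.955 → q = 2.2×1.5×0.955 = 3.152 m³/s
Panel 5-6: Δb = 2.4 m, d̄ = (1.61+0.51)/2 = 1.06, v̄ = (1.06+0.52)/2 = 0.79 → q = 2.4×1.06×0.79 = 2.010 m³/s
Q = Σ q = 18.35 m³/s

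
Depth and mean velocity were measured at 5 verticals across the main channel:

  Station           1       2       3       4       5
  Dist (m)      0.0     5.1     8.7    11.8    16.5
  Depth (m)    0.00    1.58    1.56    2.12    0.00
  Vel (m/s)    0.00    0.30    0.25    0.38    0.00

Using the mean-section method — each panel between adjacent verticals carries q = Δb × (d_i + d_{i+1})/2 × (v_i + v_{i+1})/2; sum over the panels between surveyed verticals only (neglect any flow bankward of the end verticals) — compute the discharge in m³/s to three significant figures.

Panel 1-2: Δb = 5.1 m, d̄ = (0.00+1.58)/2 = 0.79, v̄ = (0.00+0.30)/2 = 0.15 → q = 5.1×0.79×0.15 = 0.6044 m³/s
Panel 2-3: Δb = 3.6 m, d̄ = (1.58+1.56)/2 = 1.57, v̄ = (0.30+0.25)/2 = 0.275 → q = 3.6×1.57×0.275 = 1.554 m³/s
Panel 3-4: Δb = 3.1 m, d̄ = (1.56+2.12)/2 = 1.84, v̄ = (0.25+0.38)/2 = 0.315 → q = 3.1×1.84×0.315 = 1.797 m³/s
Panel 4-5: Δb = 4.7 m, d̄ = (2.12+0.00)/2 = 1.06, v̄ = (0.38+0.00)/2 = 0.19 → q = 4.7×1.06×0.19 = 0.9466 m³/s
Q = Σ q = 4.902 m³/s

4.90 m³/s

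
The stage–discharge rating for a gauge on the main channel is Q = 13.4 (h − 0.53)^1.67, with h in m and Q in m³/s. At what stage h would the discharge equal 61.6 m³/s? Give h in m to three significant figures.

3.02 m

h − h₀ = (Q/C)^(1/b) = (61.6/13.4)^(1/1.67) = 2.493 m
h = 0.53 + 2.493 = 3.023 m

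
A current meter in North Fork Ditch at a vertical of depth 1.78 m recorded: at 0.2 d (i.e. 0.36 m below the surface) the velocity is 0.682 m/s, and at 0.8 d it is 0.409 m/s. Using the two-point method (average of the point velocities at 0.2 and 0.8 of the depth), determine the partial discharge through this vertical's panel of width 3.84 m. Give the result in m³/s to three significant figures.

v̄ = (0.682 + 0.409) / 2 = 0.5455 m/s
q = v̄ × d × w = 0.5455 × 1.78 × 3.84 = 3.729 m³/s

3.73 m³/s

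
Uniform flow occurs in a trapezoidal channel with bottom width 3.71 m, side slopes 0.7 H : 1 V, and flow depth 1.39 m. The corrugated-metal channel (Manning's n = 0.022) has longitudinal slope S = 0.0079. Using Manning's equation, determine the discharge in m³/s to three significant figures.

A = (b + z·y)·y = (3.71 + 0.7×1.39)×1.39 = 6.509 m²
P = b + 2y√(1+z²) = 3.71 + 2×1.39×√(1+0.7²) = 7.103 m
R = A/P = 6.509/7.103 = 0.9164 m
Q = (1/n)·A·R^(2/3)·S^(1/2) = (1/0.022) × 6.509 × 0.9164^(2/3) × 0.0079^(1/2) = 24.81 m³/s

24.8 m³/s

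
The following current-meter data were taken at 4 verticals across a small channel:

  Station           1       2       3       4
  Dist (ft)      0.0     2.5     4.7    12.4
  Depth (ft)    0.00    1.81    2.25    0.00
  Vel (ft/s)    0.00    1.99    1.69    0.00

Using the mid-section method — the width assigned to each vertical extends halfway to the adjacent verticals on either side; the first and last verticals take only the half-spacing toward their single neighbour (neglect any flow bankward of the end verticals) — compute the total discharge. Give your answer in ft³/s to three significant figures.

w_2 = (4.7 − 0.0)/2 = 2.35 ft; q_2 = 1.99 × 1.81 × 2.35 = 8.464 ft³/s
w_3 = (12.4 − 2.5)/2 = 4.95 ft; q_3 = 1.69 × 2.25 × 4.95 = 18.82 ft³/s
Stations 1, 4 contribute zero (depth or velocity is 0).
Q = Σ qᵢ = 27.29 ft³/s

27.3 ft³/s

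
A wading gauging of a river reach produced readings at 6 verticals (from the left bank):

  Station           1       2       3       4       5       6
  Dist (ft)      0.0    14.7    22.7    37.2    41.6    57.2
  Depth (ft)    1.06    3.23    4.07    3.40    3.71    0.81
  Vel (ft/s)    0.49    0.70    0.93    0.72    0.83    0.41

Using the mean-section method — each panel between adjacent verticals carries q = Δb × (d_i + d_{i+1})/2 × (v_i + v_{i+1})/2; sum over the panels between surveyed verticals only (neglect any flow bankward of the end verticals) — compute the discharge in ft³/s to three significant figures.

Panel 1-2: Δb = 14.7 ft, d̄ = (1.06+3.23)/2 = 2.145, v̄ = (0.49+0.70)/2 = 0.595 → q = 14.7×2.145×0.595 = 18.76 ft³/s
Panel 2-3: Δb = 8 ft, d̄ = (3.23+4.07)/2 = 3.65, v̄ = (0.70+0.93)/2 = 0.815 → q = 8×3.65×0.815 = 23.80 ft³/s
Panel 3-4: Δb = 14.5 ft, d̄ = (4.07+3.40)/2 = 3.735, v̄ = (0.93+0.72)/2 = 0.825 → q = 14.5×3.735×0.825 = 44.68 ft³/s
Panel 4-5: Δb = 4.4 ft, d̄ = (3.40+3.71)/2 = 3.555, v̄ = (0.72+0.83)/2 = 0.775 → q = 4.4×3.555×0.775 = 12.12 ft³/s
Panel 5-6: Δb = 15.6 ft, d̄ = (3.71+0.81)/2 = 2.26, v̄ = (0.83+0.41)/2 = 0.62 → q = 15.6×2.26×0.62 = 21.86 ft³/s
Q = Σ q = 121.2 ft³/s

121 ft³/s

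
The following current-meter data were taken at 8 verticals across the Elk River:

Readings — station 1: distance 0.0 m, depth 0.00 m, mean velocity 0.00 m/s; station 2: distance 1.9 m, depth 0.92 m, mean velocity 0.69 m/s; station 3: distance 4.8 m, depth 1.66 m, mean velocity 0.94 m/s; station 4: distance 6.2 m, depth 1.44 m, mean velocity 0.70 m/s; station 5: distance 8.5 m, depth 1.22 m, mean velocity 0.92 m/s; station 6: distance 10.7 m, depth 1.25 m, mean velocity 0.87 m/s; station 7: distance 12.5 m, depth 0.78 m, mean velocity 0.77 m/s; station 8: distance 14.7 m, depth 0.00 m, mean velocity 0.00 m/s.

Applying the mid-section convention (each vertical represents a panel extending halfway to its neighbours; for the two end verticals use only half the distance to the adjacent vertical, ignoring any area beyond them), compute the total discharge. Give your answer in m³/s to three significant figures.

w_2 = (4.8 − 0.0)/2 = 2.4 m; q_2 = 0.69 × 0.92 × 2.4 = 1.524 m³/s
w_3 = (6.2 − 1.9)/2 = 2.15 m; q_3 = 0.94 × 1.66 × 2.15 = 3.355 m³/s
w_4 = (8.5 − 4.8)/2 = 1.85 m; q_4 = 0.70 × 1.44 × 1.85 = 1.865 m³/s
w_5 = (10.7 − 6.2)/2 = 2.25 m; q_5 = 0.92 × 1.22 × 2.25 = 2.525 m³/s
w_6 = (12.5 − 8.5)/2 = 2 m; q_6 = 0.87 × 1.25 × 2 = 2.175 m³/s
w_7 = (14.7 − 10.7)/2 = 2 m; q_7 = 0.77 × 0.78 × 2 = 1.201 m³/s
Stations 1, 8 contribute zero (depth or velocity is 0).
Q = Σ qᵢ = 12.64 m³/s

12.6 m³/s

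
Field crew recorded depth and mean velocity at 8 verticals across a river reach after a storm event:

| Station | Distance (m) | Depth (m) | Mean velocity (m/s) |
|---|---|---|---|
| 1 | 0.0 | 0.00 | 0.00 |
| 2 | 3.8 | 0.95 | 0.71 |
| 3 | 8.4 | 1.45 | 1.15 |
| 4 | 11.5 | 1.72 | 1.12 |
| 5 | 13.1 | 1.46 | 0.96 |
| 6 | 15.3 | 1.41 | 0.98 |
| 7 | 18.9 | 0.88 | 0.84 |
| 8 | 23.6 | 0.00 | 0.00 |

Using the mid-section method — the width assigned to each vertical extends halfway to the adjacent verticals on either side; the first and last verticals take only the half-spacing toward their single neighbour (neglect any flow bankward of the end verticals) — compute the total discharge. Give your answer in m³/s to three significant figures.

23.5 m³/s

w_2 = (8.4 − 0.0)/2 = 4.2 m; q_2 = 0.71 × 0.95 × 4.2 = 2.833 m³/s
w_3 = (11.5 − 3.8)/2 = 3.85 m; q_3 = 1.15 × 1.45 × 3.85 = 6.420 m³/s
w_4 = (13.1 − 8.4)/2 = 2.35 m; q_4 = 1.12 × 1.72 × 2.35 = 4.527 m³/s
w_5 = (15.3 − 11.5)/2 = 1.9 m; q_5 = 0.96 × 1.46 × 1.9 = 2.663 m³/s
w_6 = (18.9 − 13.1)/2 = 2.9 m; q_6 = 0.98 × 1.41 × 2.9 = 4.007 m³/s
w_7 = (23.6 − 15.3)/2 = 4.15 m; q_7 = 0.84 × 0.88 × 4.15 = 3.068 m³/s
Stations 1, 8 contribute zero (depth or velocity is 0).
Q = Σ qᵢ = 23.52 m³/s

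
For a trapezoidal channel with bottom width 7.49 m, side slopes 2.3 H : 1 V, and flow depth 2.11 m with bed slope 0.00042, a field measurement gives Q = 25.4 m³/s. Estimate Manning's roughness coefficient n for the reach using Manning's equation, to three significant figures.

0.0268

A = (b + z·y)·y = (7.49 + 2.3×2.11)×2.11 = 26.04 m²
P = b + 2y√(1+z²) = 7.49 + 2×2.11×√(1+2.3²) = 18.07 m
R = A/P = 26.04/18.07 = 1.441 m
n = (1/Q)·A·R^(2/3)·S^(1/2) = (1/25.4) × 26.04 × 1.276 × 0.02049 = 0.02681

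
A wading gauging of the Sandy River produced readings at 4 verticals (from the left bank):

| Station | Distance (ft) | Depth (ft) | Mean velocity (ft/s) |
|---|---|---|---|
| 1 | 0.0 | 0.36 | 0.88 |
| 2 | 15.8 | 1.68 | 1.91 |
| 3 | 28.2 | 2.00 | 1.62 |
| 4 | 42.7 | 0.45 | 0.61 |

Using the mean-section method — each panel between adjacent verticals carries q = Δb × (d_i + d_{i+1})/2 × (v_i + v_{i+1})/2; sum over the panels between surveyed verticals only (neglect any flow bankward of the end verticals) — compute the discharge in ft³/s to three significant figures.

82.6 ft³/s

Panel 1-2: Δb = 15.8 ft, d̄ = (0.36+1.68)/2 = 1.02, v̄ = (0.88+1.91)/2 = 1.395 → q = 15.8×1.02×1.395 = 22.48 ft³/s
Panel 2-3: Δb = 12.4 ft, d̄ = (1.68+2.00)/2 = 1.84, v̄ = (1.91+1.62)/2 = 1.765 → q = 12.4×1.84×1.765 = 40.27 ft³/s
Panel 3-4: Δb = 14.5 ft, d̄ = (2.00+0.45)/2 = 1.225, v̄ = (1.62+0.61)/2 = 1.115 → q = 14.5×1.225×1.115 = 19.81 ft³/s
Q = Σ q = 82.56 ft³/s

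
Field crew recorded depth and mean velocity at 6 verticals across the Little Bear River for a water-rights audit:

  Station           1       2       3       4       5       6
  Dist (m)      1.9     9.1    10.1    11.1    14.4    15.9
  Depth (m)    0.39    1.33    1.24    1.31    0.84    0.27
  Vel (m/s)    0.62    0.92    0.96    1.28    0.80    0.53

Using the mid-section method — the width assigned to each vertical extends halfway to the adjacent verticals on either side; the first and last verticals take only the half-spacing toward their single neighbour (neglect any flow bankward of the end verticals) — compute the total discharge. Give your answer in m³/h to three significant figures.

w_1 = (9.1 − 1.9)/2 = 3.6 m; q_1 = 0.62 × 0.39 × 3.6 = 0.8705 m³/s
w_2 = (10.1 − 1.9)/2 = 4.1 m; q_2 = 0.92 × 1.33 × 4.1 = 5.017 m³/s
w_3 = (11.1 − 9.1)/2 = 1 m; q_3 = 0.96 × 1.24 × 1 = 1.190 m³/s
w_4 = (14.4 − 10.1)/2 = 2.15 m; q_4 = 1.28 × 1.31 × 2.15 = 3.605 m³/s
w_5 = (15.9 − 11.1)/2 = 2.4 m; q_5 = 0.80 × 0.84 × 2.4 = 1.613 m³/s
w_6 = (15.9 − 14.4)/2 = 0.75 m; q_6 = 0.53 × 0.27 × 0.75 = 0.1073 m³/s
Q = Σ qᵢ = 12.40 m³/s
= 12.40 × 3600 = 44650 m³/h

44700 m³/h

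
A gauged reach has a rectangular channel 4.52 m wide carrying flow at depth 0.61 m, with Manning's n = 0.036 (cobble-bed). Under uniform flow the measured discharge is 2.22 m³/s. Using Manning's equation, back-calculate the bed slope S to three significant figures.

A = b·y = 4.52 × 0.61 = 2.757 m²
P = b + 2y = 4.52 + 2×0.61 = 5.740 m
R = A/P = 2.757/5.740 = 0.4803 m
S = (Q·n / (1·A·R^(2/3)))² = (2.22×0.036 / (1×2.757×0.6133))² = 0.002233

0.00223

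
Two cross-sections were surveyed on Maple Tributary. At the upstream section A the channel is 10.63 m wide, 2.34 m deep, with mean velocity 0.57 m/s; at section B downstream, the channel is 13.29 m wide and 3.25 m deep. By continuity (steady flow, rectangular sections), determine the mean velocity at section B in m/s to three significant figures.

0.328 m/s

Q = A₁V₁ = (10.63×2.34) × 0.57 = 14.18 m³/s
A₂ = 13.29 × 3.25 = 43.19 m²
V₂ = Q/A₂ = 14.18/43.19 = 0.3283 m/s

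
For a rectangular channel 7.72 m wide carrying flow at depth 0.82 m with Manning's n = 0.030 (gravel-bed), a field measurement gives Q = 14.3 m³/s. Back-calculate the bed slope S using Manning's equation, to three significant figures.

0.00774

A = b·y = 7.72 × 0.82 = 6.330 m²
P = b + 2y = 7.72 + 2×0.82 = 9.360 m
R = A/P = 6.330/9.360 = 0.6763 m
S = (Q·n / (1·A·R^(2/3)))² = (14.3×0.030 / (1×6.330×0.7705))² = 0.007736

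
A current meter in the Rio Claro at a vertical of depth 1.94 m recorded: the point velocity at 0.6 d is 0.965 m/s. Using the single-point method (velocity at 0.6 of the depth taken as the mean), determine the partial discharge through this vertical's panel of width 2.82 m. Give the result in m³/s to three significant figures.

5.28 m³/s

v̄ = v₀.₆ = 0.965 m/s
q = v̄ × d × w = 0.9650 × 1.94 × 2.82 = 5.279 m³/s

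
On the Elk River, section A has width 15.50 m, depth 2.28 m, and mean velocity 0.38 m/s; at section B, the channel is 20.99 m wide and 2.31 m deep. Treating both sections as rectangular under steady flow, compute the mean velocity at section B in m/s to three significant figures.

0.277 m/s

Q = A₁V₁ = (15.50×2.28) × 0.38 = 13.43 m³/s
A₂ = 20.99 × 2.31 = 48.49 m²
V₂ = Q/A₂ = 13.43/48.49 = 0.2770 m/s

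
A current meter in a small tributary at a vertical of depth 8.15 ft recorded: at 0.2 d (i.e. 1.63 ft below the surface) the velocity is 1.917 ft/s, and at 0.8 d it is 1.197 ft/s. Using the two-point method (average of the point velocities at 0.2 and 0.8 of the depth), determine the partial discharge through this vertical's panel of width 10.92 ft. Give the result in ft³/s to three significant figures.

139 ft³/s

v̄ = (1.917 + 1.197) / 2 = 1.557 ft/s
q = v̄ × d × w = 1.557 × 8.15 × 10.92 = 138.6 ft³/s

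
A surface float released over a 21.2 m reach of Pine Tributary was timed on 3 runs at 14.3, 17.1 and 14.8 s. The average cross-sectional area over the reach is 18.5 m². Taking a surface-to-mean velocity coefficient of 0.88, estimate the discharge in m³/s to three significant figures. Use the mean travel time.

t̄ = (14.3 + 17.1 + 14.8) / 3 = 15.4 s
v_surface = L / t̄ = 21.2 / 15.4 = 1.377 m/s
v_mean = 0.88 × 1.377 = 1.211 m/s
Q = A × v_mean = 18.5 × 1.211 = 22.41 m³/s

22.4 m³/s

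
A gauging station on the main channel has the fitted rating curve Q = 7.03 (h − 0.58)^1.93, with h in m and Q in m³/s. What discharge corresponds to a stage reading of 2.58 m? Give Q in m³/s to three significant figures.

26.8 m³/s

Q = 7.03 × (2.58 − 0.58)^1.93 = 7.03 × 2^1.93 = 26.79 m³/s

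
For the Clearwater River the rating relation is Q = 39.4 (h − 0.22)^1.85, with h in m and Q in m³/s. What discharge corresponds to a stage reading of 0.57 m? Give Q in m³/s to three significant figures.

Q = 39.4 × (0.57 − 0.22)^1.85 = 39.4 × 0.35^1.85 = 5.650 m³/s

5.65 m³/s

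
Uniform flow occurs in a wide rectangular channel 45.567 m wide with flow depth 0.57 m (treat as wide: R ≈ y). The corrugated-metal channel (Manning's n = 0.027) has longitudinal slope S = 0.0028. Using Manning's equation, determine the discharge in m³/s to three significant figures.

A = b·y = 45.567 × 0.57 = 25.97 m²
Wide channel: R ≈ y = 0.57 m
Q = (1/n)·A·R^(2/3)·S^(1/2) = (1/0.027) × 25.97 × 0.5700^(2/3) × 0.0028^(1/2) = 34.99 m³/s

35.0 m³/s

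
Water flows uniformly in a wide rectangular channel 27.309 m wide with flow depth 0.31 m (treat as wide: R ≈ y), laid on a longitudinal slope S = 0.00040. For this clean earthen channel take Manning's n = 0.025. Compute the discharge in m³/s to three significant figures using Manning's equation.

3.10 m³/s

A = b·y = 27.309 × 0.31 = 8.466 m²
Wide channel: R ≈ y = 0.31 m
Q = (1/n)·A·R^(2/3)·S^(1/2) = (1/0.025) × 8.466 × 0.3100^(2/3) × 0.00040^(1/2) = 3.102 m³/s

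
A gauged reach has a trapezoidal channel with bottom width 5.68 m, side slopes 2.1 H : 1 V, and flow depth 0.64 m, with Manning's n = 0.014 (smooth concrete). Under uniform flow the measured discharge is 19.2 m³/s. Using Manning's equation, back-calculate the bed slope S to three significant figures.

0.00857

A = (b + z·y)·y = (5.68 + 2.1×0.64)×0.64 = 4.495 m²
P = b + 2y√(1+z²) = 5.68 + 2×0.64×√(1+2.1²) = 8.657 m
R = A/P = 4.495/8.657 = 0.5193 m
S = (Q·n / (1·A·R^(2/3)))² = (19.2×0.014 / (1×4.495×0.6460))² = 0.008567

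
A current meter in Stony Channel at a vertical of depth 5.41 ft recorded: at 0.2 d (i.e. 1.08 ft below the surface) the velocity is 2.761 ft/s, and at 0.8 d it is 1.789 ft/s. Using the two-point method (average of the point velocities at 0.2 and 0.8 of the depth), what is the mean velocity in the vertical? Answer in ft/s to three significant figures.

2.28 ft/s

v̄ = (2.761 + 1.789) / 2 = 2.275 ft/s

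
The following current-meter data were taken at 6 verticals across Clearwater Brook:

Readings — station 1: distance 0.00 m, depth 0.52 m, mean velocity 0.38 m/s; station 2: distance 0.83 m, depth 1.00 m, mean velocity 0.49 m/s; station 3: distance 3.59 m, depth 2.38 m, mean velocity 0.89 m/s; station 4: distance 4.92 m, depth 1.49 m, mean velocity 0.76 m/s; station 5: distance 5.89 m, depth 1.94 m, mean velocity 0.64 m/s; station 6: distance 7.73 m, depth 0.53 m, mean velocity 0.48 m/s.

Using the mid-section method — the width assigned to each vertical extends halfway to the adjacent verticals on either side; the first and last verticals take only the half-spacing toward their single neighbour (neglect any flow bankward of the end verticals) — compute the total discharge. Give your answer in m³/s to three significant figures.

w_1 = (0.83 − 0.00)/2 = 0.415 m; q_1 = 0.38 × 0.52 × 0.415 = 0.08200 m³/s
w_2 = (3.59 − 0.00)/2 = 1.795 m; q_2 = 0.49 × 1.00 × 1.795 = 0.8796 m³/s
w_3 = (4.92 − 0.83)/2 = 2.045 m; q_3 = 0.89 × 2.38 × 2.045 = 4.332 m³/s
w_4 = (5.89 − 3.59)/2 = 1.15 m; q_4 = 0.76 × 1.49 × 1.15 = 1.302 m³/s
w_5 = (7.73 − 4.92)/2 = 1.405 m; q_5 = 0.64 × 1.94 × 1.405 = 1.744 m³/s
w_6 = (7.73 − 5.89)/2 = 0.92 m; q_6 = 0.48 × 0.53 × 0.92 = 0.2340 m³/s
Q = Σ qᵢ = 8.574 m³/s

8.57 m³/s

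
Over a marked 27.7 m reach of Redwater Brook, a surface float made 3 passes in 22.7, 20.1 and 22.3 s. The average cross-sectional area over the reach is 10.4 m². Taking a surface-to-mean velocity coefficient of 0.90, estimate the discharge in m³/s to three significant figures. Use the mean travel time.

t̄ = (22.7 + 20.1 + 22.3) / 3 = 21.7 s
v_surface = L / t̄ = 27.7 / 21.7 = 1.276 m/s
v_mean = 0.90 × 1.276 = 1.149 m/s
Q = A × v_mean = 10.4 × 1.149 = 11.95 m³/s

11.9 m³/s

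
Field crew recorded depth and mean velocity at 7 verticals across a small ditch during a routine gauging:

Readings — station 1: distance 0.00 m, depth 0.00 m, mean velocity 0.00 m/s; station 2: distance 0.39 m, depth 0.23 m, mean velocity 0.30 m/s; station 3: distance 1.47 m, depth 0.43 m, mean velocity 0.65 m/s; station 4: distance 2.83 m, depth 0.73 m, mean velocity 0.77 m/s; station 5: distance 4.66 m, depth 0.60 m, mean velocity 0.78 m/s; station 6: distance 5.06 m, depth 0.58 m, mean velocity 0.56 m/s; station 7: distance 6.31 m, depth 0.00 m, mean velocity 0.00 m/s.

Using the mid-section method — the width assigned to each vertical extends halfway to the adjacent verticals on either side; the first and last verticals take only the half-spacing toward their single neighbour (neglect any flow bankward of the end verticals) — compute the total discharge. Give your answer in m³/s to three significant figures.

2.08 m³/s

w_2 = (1.47 − 0.00)/2 = 0.735 m; q_2 = 0.30 × 0.23 × 0.735 = 0.05072 m³/s
w_3 = (2.83 − 0.39)/2 = 1.22 m; q_3 = 0.65 × 0.43 × 1.22 = 0.3410 m³/s
w_4 = (4.66 − 1.47)/2 = 1.595 m; q_4 = 0.77 × 0.73 × 1.595 = 0.8965 m³/s
w_5 = (5.06 − 2.83)/2 = 1.115 m; q_5 = 0.78 × 0.60 × 1.115 = 0.5218 m³/s
w_6 = (6.31 − 4.66)/2 = 0.825 m; q_6 = 0.56 × 0.58 × 0.825 = 0.2680 m³/s
Stations 1, 7 contribute zero (depth or velocity is 0).
Q = Σ qᵢ = 2.078 m³/s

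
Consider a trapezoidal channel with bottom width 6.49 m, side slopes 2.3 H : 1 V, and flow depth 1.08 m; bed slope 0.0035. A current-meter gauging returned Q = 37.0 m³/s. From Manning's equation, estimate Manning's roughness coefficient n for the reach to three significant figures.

0.0135

A = (b + z·y)·y = (6.49 + 2.3×1.08)×1.08 = 9.692 m²
P = b + 2y√(1+z²) = 6.49 + 2×1.08×√(1+2.3²) = 11.91 m
R = A/P = 9.692/11.91 = 0.8140 m
n = (1/Q)·A·R^(2/3)·S^(1/2) = (1/37.0) × 9.692 × 0.8718 × 0.05916 = 0.01351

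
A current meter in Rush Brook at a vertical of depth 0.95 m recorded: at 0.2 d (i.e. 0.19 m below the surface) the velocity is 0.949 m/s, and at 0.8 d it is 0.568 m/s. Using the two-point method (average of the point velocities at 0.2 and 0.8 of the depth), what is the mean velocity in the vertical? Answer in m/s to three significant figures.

0.759 m/s

v̄ = (0.949 + 0.568) / 2 = 0.7585 m/s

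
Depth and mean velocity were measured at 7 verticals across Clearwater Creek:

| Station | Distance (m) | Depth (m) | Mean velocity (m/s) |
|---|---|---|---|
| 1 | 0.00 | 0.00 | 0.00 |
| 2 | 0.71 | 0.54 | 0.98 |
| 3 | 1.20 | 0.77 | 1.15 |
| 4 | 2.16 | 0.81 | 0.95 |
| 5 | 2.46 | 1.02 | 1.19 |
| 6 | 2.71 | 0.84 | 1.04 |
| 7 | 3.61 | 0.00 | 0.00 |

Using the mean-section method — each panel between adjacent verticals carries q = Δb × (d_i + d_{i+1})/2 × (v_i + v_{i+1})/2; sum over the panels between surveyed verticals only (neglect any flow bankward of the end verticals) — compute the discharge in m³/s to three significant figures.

Panel 1-2: Δb = 0.71 m, d̄ = (0.00+0.54)/2 = 0.27, v̄ = (0.00+0.98)/2 = 0.49 → q = 0.71×0.27×0.49 = 0.09393 m³/s
Panel 2-3: Δb = 0.49 m, d̄ = (0.54+0.77)/2 = 0.655, v̄ = (0.98+1.15)/2 = 1.065 → q = 0.49×0.655×1.065 = 0.3418 m³/s
Panel 3-4: Δb = 0.96 m, d̄ = (0.77+0.81)/2 = 0.79, v̄ = (1.15+0.95)/2 = 1.05 → q = 0.96×0.79×1.05 = 0.7963 m³/s
Panel 4-5: Δb = 0.3 m, d̄ = (0.81+1.02)/2 = 0.915, v̄ = (0.95+1.19)/2 = 1.07 → q = 0.3×0.915×1.07 = 0.2937 m³/s
Panel 5-6: Δb = 0.25 m, d̄ = (1.02+0.84)/2 = 0.93, v̄ = (1.19+1.04)/2 = 1.115 → q = 0.25×0.93×1.115 = 0.2592 m³/s
Panel 6-7: Δb = 0.9 m, d̄ = (0.84+0.00)/2 = 0.42, v̄ = (1.04+0.00)/2 = 0.52 → q = 0.9×0.42×0.52 = 0.1966 m³/s
Q = Σ q = 1.982 m³/s

1.98 m³/s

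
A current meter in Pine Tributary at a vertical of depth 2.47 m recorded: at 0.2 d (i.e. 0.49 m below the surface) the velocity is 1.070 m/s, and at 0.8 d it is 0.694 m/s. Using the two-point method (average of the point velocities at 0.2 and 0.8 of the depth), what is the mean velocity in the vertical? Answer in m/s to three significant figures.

v̄ = (1.070 + 0.694) / 2 = 0.8820 m/s

0.882 m/s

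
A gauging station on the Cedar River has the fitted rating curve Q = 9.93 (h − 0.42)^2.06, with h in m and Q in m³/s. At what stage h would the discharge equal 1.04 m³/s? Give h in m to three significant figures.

0.754 m

h − h₀ = (Q/C)^(1/b) = (1.04/9.93)^(1/2.06) = 0.3344 m
h = 0.42 + 0.3344 = 0.7544 m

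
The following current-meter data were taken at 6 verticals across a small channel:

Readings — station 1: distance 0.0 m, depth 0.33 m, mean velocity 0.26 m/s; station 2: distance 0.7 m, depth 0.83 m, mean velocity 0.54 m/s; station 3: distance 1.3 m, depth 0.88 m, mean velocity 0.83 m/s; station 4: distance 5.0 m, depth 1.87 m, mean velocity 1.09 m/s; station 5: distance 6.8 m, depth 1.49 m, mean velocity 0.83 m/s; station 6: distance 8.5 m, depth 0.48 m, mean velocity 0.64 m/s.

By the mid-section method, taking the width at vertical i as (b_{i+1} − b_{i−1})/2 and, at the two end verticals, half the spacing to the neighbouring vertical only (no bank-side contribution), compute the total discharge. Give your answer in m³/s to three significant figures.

w_1 = (0.7 − 0.0)/2 = 0.35 m; q_1 = 0.26 × 0.33 × 0.35 = 0.03003 m³/s
w_2 = (1.3 − 0.0)/2 = 0.65 m; q_2 = 0.54 × 0.83 × 0.65 = 0.2913 m³/s
w_3 = (5.0 − 0.7)/2 = 2.15 m; q_3 = 0.83 × 0.88 × 2.15 = 1.570 m³/s
w_4 = (6.8 − 1.3)/2 = 2.75 m; q_4 = 1.09 × 1.87 × 2.75 = 5.605 m³/s
w_5 = (8.5 − 5.0)/2 = 1.75 m; q_5 = 0.83 × 1.49 × 1.75 = 2.164 m³/s
w_6 = (8.5 − 6.8)/2 = 0.85 m; q_6 = 0.64 × 0.48 × 0.85 = 0.2611 m³/s
Q = Σ qᵢ = 9.922 m³/s

9.92 m³/s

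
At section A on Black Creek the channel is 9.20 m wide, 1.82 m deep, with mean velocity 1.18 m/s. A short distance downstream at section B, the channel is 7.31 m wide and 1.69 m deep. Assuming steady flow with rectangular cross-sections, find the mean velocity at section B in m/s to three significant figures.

Q = A₁V₁ = (9.20×1.82) × 1.18 = 19.76 m³/s
A₂ = 7.31 × 1.69 = 12.35 m²
V₂ = Q/A₂ = 19.76/12.35 = 1.599 m/s

1.60 m/s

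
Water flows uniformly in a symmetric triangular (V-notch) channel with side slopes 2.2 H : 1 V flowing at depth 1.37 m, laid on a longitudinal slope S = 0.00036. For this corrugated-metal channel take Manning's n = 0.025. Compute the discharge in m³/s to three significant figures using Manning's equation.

A = z·y² = 2.2×1.37² = 4.129 m²
P = 2y√(1+z²) = 2×1.37×√(1+2.2²) = 6.622 m
R = A/P = 4.129/6.622 = 0.6236 m
Q = (1/n)·A·R^(2/3)·S^(1/2) = (1/0.025) × 4.129 × 0.6236^(2/3) × 0.00036^(1/2) = 2.287 m³/s

2.29 m³/s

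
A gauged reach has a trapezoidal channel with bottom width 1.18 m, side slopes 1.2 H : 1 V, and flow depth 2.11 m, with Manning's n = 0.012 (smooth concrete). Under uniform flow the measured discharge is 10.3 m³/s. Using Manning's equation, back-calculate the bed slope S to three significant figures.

A = (b + z·y)·y = (1.18 + 1.2×2.11)×2.11 = 7.832 m²
P = b + 2y√(1+z²) = 1.18 + 2×2.11×√(1+1.2²) = 7.772 m
R = A/P = 7.832/7.772 = 1.008 m
S = (Q·n / (1·A·R^(2/3)))² = (10.3×0.012 / (1×7.832×1.005))² = 0.0002465

0.000246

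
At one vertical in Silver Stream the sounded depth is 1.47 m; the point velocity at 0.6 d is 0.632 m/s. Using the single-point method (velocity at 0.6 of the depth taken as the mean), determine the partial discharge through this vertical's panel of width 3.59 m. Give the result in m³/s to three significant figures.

v̄ = v₀.₆ = 0.632 m/s
q = v̄ × d × w = 0.6320 × 1.47 × 3.59 = 3.335 m³/s

3.34 m³/s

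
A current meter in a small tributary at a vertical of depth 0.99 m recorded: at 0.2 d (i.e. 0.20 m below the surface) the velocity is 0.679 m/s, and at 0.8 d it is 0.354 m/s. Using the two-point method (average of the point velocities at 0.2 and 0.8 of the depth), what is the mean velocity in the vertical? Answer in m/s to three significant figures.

v̄ = (0.679 + 0.354) / 2 = 0.5165 m/s

0.517 m/s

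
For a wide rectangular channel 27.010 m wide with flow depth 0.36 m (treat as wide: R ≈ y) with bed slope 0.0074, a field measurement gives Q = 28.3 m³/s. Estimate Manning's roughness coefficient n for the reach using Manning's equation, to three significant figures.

0.0150

A = b·y = 27.010 × 0.36 = 9.724 m²
Wide channel: R ≈ y = 0.36 m
n = (1/Q)·A·R^(2/3)·S^(1/2) = (1/28.3) × 9.724 × 0.5061 × 0.08602 = 0.01496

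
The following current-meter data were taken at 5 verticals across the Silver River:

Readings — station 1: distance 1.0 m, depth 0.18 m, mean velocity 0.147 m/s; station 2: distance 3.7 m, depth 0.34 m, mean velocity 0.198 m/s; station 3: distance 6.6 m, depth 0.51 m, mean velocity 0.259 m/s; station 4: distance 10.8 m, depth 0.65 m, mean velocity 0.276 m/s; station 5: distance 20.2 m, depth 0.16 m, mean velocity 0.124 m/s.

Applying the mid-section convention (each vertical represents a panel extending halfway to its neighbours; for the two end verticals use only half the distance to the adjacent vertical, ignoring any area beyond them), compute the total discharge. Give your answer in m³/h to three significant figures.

7220 m³/h

w_1 = (3.7 − 1.0)/2 = 1.35 m; q_1 = 0.147 × 0.18 × 1.35 = 0.03572 m³/s
w_2 = (6.6 − 1.0)/2 = 2.8 m; q_2 = 0.198 × 0.34 × 2.8 = 0.1885 m³/s
w_3 = (10.8 − 3.7)/2 = 3.55 m; q_3 = 0.259 × 0.51 × 3.55 = 0.4689 m³/s
w_4 = (20.2 − 6.6)/2 = 6.8 m; q_4 = 0.276 × 0.65 × 6.8 = 1.220 m³/s
w_5 = (20.2 − 10.8)/2 = 4.7 m; q_5 = 0.124 × 0.16 × 4.7 = 0.09325 m³/s
Q = Σ qᵢ = 2.006 m³/s
= 2.006 × 3600 = 7223 m³/h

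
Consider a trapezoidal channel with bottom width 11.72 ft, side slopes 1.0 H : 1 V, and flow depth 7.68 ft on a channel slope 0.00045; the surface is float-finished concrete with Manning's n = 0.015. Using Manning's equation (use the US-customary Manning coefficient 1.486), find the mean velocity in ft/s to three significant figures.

A = (b + z·y)·y = (11.72 + 1.0×7.68)×7.68 = 149.0 ft²
P = b + 2y√(1+z²) = 11.72 + 2×7.68×√(1+1.0²) = 33.44 ft
R = A/P = 149.0/33.44 = 4.455 ft
Q = (1.486/n)·A·R^(2/3)·S^(1/2) = (1.486/0.015) × 149.0 × 4.455^(2/3) × 0.00045^(1/2) = 847.8 ft³/s
V = Q/A = 847.8/149.0 = 5.690 ft/s

5.69 ft/s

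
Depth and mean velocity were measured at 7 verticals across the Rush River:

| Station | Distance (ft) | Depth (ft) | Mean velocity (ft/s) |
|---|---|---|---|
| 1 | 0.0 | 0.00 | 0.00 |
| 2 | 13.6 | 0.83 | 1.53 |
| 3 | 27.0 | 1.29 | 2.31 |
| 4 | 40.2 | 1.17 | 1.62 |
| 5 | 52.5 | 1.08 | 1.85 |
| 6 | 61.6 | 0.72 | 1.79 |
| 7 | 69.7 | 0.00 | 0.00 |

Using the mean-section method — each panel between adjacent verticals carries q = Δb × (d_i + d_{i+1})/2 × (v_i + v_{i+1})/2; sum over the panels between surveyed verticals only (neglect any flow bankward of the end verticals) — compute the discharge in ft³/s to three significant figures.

Panel 1-2: Δb = 13.6 ft, d̄ = (0.00+0.83)/2 = 0.415, v̄ = (0.00+1.53)/2 = 0.765 → q = 13.6×0.415×0.765 = 4.318 ft³/s
Panel 2-3: Δb = 13.4 ft, d̄ = (0.83+1.29)/2 = 1.06, v̄ = (1.53+2.31)/2 = 1.92 → q = 13.4×1.06×1.92 = 27.27 ft³/s
Panel 3-4: Δb = 13.2 ft, d̄ = (1.29+1.17)/2 = 1.23, v̄ = (2.31+1.62)/2 = 1.965 → q = 13.2×1.23×1.965 = 31.90 ft³/s
Panel 4-5: Δb = 12.3 ft, d̄ = (1.17+1.08)/2 = 1.125, v̄ = (1.62+1.85)/2 = 1.735 → q = 12.3×1.125×1.735 = 24.01 ft³/s
Panel 5-6: Δb = 9.1 ft, d̄ = (1.08+0.72)/2 = 0.9, v̄ = (1.85+1.79)/2 = 1.82 → q = 9.1×0.9×1.82 = 14.91 ft³/s
Panel 6-7: Δb = 8.1 ft, d̄ = (0.72+0.00)/2 = 0.36, v̄ = (1.79+0.00)/2 = 0.895 → q = 8.1×0.36×0.895 = 2.610 ft³/s
Q = Σ q = 105.0 ft³/s

105 ft³/s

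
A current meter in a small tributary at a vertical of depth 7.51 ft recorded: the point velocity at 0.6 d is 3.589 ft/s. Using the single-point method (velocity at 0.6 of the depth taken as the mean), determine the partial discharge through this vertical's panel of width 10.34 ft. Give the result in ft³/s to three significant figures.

279 ft³/s

v̄ = v₀.₆ = 3.589 ft/s
q = v̄ × d × w = 3.589 × 7.51 × 10.34 = 278.7 ft³/s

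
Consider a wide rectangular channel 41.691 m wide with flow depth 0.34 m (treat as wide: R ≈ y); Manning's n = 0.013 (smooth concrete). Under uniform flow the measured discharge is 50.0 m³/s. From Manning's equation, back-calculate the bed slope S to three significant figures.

0.00886

A = b·y = 41.691 × 0.34 = 14.17 m²
Wide channel: R ≈ y = 0.34 m
S = (Q·n / (1·A·R^(2/3)))² = (50.0×0.013 / (1×14.17×0.4871))² = 0.008861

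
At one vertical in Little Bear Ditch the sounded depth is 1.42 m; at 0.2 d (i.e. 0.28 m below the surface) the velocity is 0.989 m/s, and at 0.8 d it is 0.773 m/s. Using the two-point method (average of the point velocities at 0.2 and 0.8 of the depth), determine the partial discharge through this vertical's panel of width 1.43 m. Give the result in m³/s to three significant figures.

v̄ = (0.989 + 0.773) / 2 = 0.8810 m/s
q = v̄ × d × w = 0.8810 × 1.42 × 1.43 = 1.789 m³/s

1.79 m³/s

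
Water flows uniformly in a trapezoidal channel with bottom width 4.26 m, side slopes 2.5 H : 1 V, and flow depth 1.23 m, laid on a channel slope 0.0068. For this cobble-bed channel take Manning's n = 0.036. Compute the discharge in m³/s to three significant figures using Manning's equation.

A = (b + z·y)·y = (4.26 + 2.5×1.23)×1.23 = 9.022 m²
P = b + 2y√(1+z²) = 4.26 + 2×1.23×√(1+2.5²) = 10.88 m
R = A/P = 9.022/10.88 = 0.8289 m
Q = (1/n)·A·R^(2/3)·S^(1/2) = (1/0.036) × 9.022 × 0.8289^(2/3) × 0.0068^(1/2) = 18.24 m³/s

18.2 m³/s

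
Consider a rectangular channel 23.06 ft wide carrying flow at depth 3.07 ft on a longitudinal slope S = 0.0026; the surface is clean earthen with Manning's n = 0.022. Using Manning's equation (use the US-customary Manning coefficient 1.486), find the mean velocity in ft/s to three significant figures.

6.22 ft/s

A = b·y = 23.06 × 3.07 = 70.79 ft²
P = b + 2y = 23.06 + 2×3.07 = 29.20 ft
R = A/P = 70.79/29.20 = 2.424 ft
Q = (1.486/n)·A·R^(2/3)·S^(1/2) = (1.486/0.022) × 70.79 × 2.424^(2/3) × 0.0026^(1/2) = 440.0 ft³/s
V = Q/A = 440.0/70.79 = 6.216 ft/s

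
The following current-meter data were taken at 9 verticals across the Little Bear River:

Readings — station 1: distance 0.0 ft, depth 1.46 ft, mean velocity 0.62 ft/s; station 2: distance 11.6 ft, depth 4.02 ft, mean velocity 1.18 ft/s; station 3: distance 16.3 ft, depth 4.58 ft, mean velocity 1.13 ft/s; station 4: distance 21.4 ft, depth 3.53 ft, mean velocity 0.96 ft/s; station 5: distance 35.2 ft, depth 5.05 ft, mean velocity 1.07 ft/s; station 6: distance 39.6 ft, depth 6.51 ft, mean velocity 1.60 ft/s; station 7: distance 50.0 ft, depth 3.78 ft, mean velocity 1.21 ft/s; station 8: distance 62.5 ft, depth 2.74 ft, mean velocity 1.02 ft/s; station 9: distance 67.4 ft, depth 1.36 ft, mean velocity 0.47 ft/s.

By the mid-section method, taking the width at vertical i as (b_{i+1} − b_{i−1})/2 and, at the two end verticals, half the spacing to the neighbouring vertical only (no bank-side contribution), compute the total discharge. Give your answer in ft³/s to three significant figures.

w_1 = (11.6 − 0.0)/2 = 5.8 ft; q_1 = 0.62 × 1.46 × 5.8 = 5.250 ft³/s
w_2 = (16.3 − 0.0)/2 = 8.15 ft; q_2 = 1.18 × 4.02 × 8.15 = 38.66 ft³/s
w_3 = (21.4 − 11.6)/2 = 4.9 ft; q_3 = 1.13 × 4.58 × 4.9 = 25.36 ft³/s
w_4 = (35.2 − 16.3)/2 = 9.45 ft; q_4 = 0.96 × 3.53 × 9.45 = 32.02 ft³/s
w_5 = (39.6 − 21.4)/2 = 9.1 ft; q_5 = 1.07 × 5.05 × 9.1 = 49.17 ft³/s
w_6 = (50.0 − 35.2)/2 = 7.4 ft; q_6 = 1.60 × 6.51 × 7.4 = 77.08 ft³/s
w_7 = (62.5 − 39.6)/2 = 11.45 ft; q_7 = 1.21 × 3.78 × 11.45 = 52.37 ft³/s
w_8 = (67.4 − 50.0)/2 = 8.7 ft; q_8 = 1.02 × 2.74 × 8.7 = 24.31 ft³/s
w_9 = (67.4 − 62.5)/2 = 2.45 ft; q_9 = 0.47 × 1.36 × 2.45 = 1.566 ft³/s
Q = Σ qᵢ = 305.8 ft³/s

306 ft³/s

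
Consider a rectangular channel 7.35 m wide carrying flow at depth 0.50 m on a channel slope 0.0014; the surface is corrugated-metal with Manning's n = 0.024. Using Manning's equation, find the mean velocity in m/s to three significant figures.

A = b·y = 7.35 × 0.50 = 3.675 m²
P = b + 2y = 7.35 + 2×0.50 = 8.350 m
R = A/P = 3.675/8.350 = 0.4401 m
Q = (1/n)·A·R^(2/3)·S^(1/2) = (1/0.024) × 3.675 × 0.4401^(2/3) × 0.0014^(1/2) = 3.315 m³/s
V = Q/A = 3.315/3.675 = 0.9021 m/s

0.902 m/s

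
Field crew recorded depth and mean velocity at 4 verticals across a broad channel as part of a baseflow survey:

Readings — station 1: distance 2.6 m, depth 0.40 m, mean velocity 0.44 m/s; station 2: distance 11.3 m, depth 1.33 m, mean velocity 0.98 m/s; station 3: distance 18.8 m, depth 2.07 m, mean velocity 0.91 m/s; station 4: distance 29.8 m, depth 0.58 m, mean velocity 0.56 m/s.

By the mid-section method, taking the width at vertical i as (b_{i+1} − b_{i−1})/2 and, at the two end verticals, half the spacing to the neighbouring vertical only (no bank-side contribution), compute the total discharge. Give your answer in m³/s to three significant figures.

30.5 m³/s

w_1 = (11.3 − 2.6)/2 = 4.35 m; q_1 = 0.44 × 0.40 × 4.35 = 0.7656 m³/s
w_2 = (18.8 − 2.6)/2 = 8.1 m; q_2 = 0.98 × 1.33 × 8.1 = 10.56 m³/s
w_3 = (29.8 − 11.3)/2 = 9.25 m; q_3 = 0.91 × 2.07 × 9.25 = 17.42 m³/s
w_4 = (29.8 − 18.8)/2 = 5.5 m; q_4 = 0.56 × 0.58 × 5.5 = 1.786 m³/s
Q = Σ qᵢ = 30.53 m³/s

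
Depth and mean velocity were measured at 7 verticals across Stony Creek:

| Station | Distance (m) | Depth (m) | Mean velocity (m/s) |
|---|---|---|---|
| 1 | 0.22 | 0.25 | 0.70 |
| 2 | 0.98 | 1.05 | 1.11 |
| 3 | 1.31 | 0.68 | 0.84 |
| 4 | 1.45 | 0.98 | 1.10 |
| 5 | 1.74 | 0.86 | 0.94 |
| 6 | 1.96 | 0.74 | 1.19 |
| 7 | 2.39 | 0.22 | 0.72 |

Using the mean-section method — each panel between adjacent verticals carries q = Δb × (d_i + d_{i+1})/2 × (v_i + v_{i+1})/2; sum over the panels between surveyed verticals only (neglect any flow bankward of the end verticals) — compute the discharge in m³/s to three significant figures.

1.49 m³/s

Panel 1-2: Δb = 0.76 m, d̄ = (0.25+1.05)/2 = 0.65, v̄ = (0.70+1.11)/2 = 0.905 → q = 0.76×0.65×0.905 = 0.4471 m³/s
Panel 2-3: Δb = 0.33 m, d̄ = (1.05+0.68)/2 = 0.865, v̄ = (1.11+0.84)/2 = 0.975 → q = 0.33×0.865×0.975 = 0.2783 m³/s
Panel 3-4: Δb = 0.14 m, d̄ = (0.68+0.98)/2 = 0.83, v̄ = (0.84+1.10)/2 = 0.97 → q = 0.14×0.83×0.97 = 0.1127 m³/s
Panel 4-5: Δb = 0.29 m, d̄ = (0.98+0.86)/2 = 0.92, v̄ = (1.10+0.94)/2 = 1.02 → q = 0.29×0.92×1.02 = 0.2721 m³/s
Panel 5-6: Δb = 0.22 m, d̄ = (0.86+0.74)/2 = 0.8, v̄ = (0.94+1.19)/2 = 1.065 → q = 0.22×0.8×1.065 = 0.1874 m³/s
Panel 6-7: Δb = 0.43 m, d̄ = (0.74+0.22)/2 = 0.48, v̄ = (1.19+0.72)/2 = 0.955 → q = 0.43×0.48×0.955 = 0.1971 m³/s
Q = Σ q = 1.495 m³/s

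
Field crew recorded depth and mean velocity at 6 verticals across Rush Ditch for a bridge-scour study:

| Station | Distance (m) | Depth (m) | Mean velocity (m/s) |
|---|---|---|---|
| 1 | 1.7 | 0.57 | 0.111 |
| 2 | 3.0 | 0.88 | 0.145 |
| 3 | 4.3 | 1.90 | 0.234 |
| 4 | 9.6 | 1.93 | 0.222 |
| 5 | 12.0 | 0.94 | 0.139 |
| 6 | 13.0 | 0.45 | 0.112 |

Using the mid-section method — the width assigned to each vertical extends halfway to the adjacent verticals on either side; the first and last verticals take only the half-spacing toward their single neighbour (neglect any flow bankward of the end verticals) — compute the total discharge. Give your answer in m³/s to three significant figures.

3.57 m³/s

w_1 = (3.0 − 1.7)/2 = 0.65 m; q_1 = 0.111 × 0.57 × 0.65 = 0.04113 m³/s
w_2 = (4.3 − 1.7)/2 = 1.3 m; q_2 = 0.145 × 0.88 × 1.3 = 0.1659 m³/s
w_3 = (9.6 − 3.0)/2 = 3.3 m; q_3 = 0.234 × 1.90 × 3.3 = 1.467 m³/s
w_4 = (12.0 − 4.3)/2 = 3.85 m; q_4 = 0.222 × 1.93 × 3.85 = 1.650 m³/s
w_5 = (13.0 − 9.6)/2 = 1.7 m; q_5 = 0.139 × 0.94 × 1.7 = 0.2221 m³/s
w_6 = (13.0 − 12.0)/2 = 0.5 m; q_6 = 0.112 × 0.45 × 0.5 = 0.02520 m³/s
Q = Σ qᵢ = 3.571 m³/s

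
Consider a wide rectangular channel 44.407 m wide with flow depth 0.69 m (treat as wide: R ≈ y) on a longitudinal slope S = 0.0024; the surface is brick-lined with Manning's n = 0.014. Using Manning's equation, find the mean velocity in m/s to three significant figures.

2.73 m/s

A = b·y = 44.407 × 0.69 = 30.64 m²
Wide channel: R ≈ y = 0.69 m
Q = (1/n)·A·R^(2/3)·S^(1/2) = (1/0.014) × 30.64 × 0.6900^(2/3) × 0.0024^(1/2) = 83.72 m³/s
V = Q/A = 83.72/30.64 = 2.732 m/s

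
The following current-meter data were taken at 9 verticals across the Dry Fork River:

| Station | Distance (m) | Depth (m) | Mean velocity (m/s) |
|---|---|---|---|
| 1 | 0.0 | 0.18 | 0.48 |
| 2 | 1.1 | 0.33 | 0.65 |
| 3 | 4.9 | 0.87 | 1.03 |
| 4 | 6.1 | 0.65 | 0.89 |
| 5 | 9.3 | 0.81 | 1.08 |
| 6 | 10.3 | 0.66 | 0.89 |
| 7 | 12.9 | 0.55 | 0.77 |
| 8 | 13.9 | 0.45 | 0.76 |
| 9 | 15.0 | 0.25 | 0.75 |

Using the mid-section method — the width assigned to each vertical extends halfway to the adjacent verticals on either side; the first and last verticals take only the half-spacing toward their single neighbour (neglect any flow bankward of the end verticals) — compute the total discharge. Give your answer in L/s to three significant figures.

8200 L/s

w_1 = (1.1 − 0.0)/2 = 0.55 m; q_1 = 0.48 × 0.18 × 0.55 = 0.04752 m³/s
w_2 = (4.9 − 0.0)/2 = 2.45 m; q_2 = 0.65 × 0.33 × 2.45 = 0.5255 m³/s
w_3 = (6.1 − 1.1)/2 = 2.5 m; q_3 = 1.03 × 0.87 × 2.5 = 2.240 m³/s
w_4 = (9.3 − 4.9)/2 = 2.2 m; q_4 = 0.89 × 0.65 × 2.2 = 1.273 m³/s
w_5 = (10.3 − 6.1)/2 = 2.1 m; q_5 = 1.08 × 0.81 × 2.1 = 1.837 m³/s
w_6 = (12.9 − 9.3)/2 = 1.8 m; q_6 = 0.89 × 0.66 × 1.8 = 1.057 m³/s
w_7 = (13.9 − 10.3)/2 = 1.8 m; q_7 = 0.77 × 0.55 × 1.8 = 0.7623 m³/s
w_8 = (15.0 − 12.9)/2 = 1.05 m; q_8 = 0.76 × 0.45 × 1.05 = 0.3591 m³/s
w_9 = (15.0 − 13.9)/2 = 0.55 m; q_9 = 0.75 × 0.25 × 0.55 = 0.1031 m³/s
Q = Σ qᵢ = 8.205 m³/s
= 8.205 × 1000 = 8205 L/s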